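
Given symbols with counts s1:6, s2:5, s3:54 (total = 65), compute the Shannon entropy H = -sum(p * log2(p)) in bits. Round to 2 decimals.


Computing entropy H = -sum(p_i * log2(p_i)):
  s1: p = 6/65 = 0.0923, -p*log2(p) = 0.3173
  s2: p = 5/65 = 0.0769, -p*log2(p) = 0.2846
  s3: p = 54/65 = 0.8308, -p*log2(p) = 0.2222
H = sum of terms = 0.8241
Rounded to 2 decimals: 0.82

0.82


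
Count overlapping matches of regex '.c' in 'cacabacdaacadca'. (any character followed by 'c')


Pattern: .c means any character followed by 'c'.
Scanning 'cacabacdaacadca' position-by-position:
  Pos 0: window 'ca' -> no
  Pos 1: window 'ac' -> MATCH
  Pos 2: window 'ca' -> no
  Pos 3: window 'ab' -> no
  Pos 4: window 'ba' -> no
  Pos 5: window 'ac' -> MATCH
  Pos 6: window 'cd' -> no
  Pos 7: window 'da' -> no
  Pos 8: window 'aa' -> no
  Pos 9: window 'ac' -> MATCH
  Pos 10: window 'ca' -> no
  Pos 11: window 'ad' -> no
  Pos 12: window 'dc' -> MATCH
  Pos 13: window 'ca' -> no
  Pos 14: window 'a' -> no
Total matches: 4

4


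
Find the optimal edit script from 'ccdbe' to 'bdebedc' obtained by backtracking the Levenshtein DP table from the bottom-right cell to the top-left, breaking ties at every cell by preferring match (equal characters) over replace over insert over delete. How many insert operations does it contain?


Edit distance = 5. Backtracking from cell (5, 7) with preference match > replace > insert > delete,
then listing the resulting alignment 'ccdbe' -> 'bdebedc' left to right:
  Step 1: replace c->b
  Step 2: replace c->d
  Step 3: replace d->e
  Step 4: keep 'b'
  Step 5: keep 'e'
  Step 6: insert 'd' [insertion #1]
  Step 7: insert 'c' [insertion #2]
Total insertions: 2

2


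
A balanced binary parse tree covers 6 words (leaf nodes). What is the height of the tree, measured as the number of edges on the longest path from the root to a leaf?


In a balanced binary tree with n leaves the deepest leaf is ceil(log2(n)) edges below the root.
log2(6) = 2.5850
ceil(2.5850) = 3
height (edges) = 3

3


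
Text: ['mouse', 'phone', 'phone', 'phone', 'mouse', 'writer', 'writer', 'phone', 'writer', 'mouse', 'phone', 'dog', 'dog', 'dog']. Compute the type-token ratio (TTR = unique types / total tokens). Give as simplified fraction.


Tokens: 14
Unique types: ('dog', 'mouse', 'phone', 'writer') = 4
TTR = 4/14
Simplify: divide both by 2 -> 2/7
TTR = 2/7

2/7


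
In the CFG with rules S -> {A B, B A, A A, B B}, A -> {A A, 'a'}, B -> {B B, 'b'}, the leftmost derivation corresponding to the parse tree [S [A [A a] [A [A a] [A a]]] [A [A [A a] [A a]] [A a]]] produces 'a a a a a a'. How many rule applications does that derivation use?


Every bracketed nonterminal node [X ...] in the tree is produced by exactly one rule application.
Reading the tree off as a leftmost derivation:
  Step 1: S  =>  A A   (applied S -> A A)
  Step 2: A A  =>  A A A   (applied A -> A A)
  Step 3: A A A  =>  a A A   (applied A -> a)
  Step 4: a A A  =>  a A A A   (applied A -> A A)
  Step 5: a A A A  =>  a a A A   (applied A -> a)
  Step 6: a a A A  =>  a a a A   (applied A -> a)
  Step 7: a a a A  =>  a a a A A   (applied A -> A A)
  Step 8: a a a A A  =>  a a a A A A   (applied A -> A A)
  Step 9: a a a A A A  =>  a a a a A A   (applied A -> a)
  Step 10: a a a a A A  =>  a a a a a A   (applied A -> a)
  Step 11: a a a a a A  =>  a a a a a a   (applied A -> a)
Final yield: a a a a a a
Total rewrite steps: 11

11


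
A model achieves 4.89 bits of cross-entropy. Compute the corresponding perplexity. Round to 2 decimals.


Perplexity formula: PP = 2^H
H = 4.89
PP = 2^4.89
Decompose: 2^4.89 = 2^4 * 2^0.89
2^4 = 16, 2^0.89 ~ 1.8531761
PP ~ 16 * 1.8531761 = 29.6508176
Rounded to 2 decimals: 29.65

29.65


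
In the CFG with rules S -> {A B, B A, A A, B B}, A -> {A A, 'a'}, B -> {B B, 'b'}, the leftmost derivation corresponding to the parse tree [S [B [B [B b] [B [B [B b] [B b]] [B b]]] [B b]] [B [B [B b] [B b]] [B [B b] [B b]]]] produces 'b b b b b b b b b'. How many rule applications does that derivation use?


Every bracketed nonterminal node [X ...] in the tree is produced by exactly one rule application.
Reading the tree off as a leftmost derivation:
  Step 1: S  =>  B B   (applied S -> B B)
  Step 2: B B  =>  B B B   (applied B -> B B)
  Step 3: B B B  =>  B B B B   (applied B -> B B)
  Step 4: B B B B  =>  b B B B   (applied B -> b)
  Step 5: b B B B  =>  b B B B B   (applied B -> B B)
  Step 6: b B B B B  =>  b B B B B B   (applied B -> B B)
  Step 7: b B B B B B  =>  b b B B B B   (applied B -> b)
  Step 8: b b B B B B  =>  b b b B B B   (applied B -> b)
  Step 9: b b b B B B  =>  b b b b B B   (applied B -> b)
  Step 10: b b b b B B  =>  b b b b b B   (applied B -> b)
  Step 11: b b b b b B  =>  b b b b b B B   (applied B -> B B)
  Step 12: b b b b b B B  =>  b b b b b B B B   (applied B -> B B)
  Step 13: b b b b b B B B  =>  b b b b b b B B   (applied B -> b)
  Step 14: b b b b b b B B  =>  b b b b b b b B   (applied B -> b)
  Step 15: b b b b b b b B  =>  b b b b b b b B B   (applied B -> B B)
  Step 16: b b b b b b b B B  =>  b b b b b b b b B   (applied B -> b)
  Step 17: b b b b b b b b B  =>  b b b b b b b b b   (applied B -> b)
Final yield: b b b b b b b b b
Total rewrite steps: 17

17


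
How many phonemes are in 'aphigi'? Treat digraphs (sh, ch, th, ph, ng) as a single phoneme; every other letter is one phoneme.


Parsing 'aphigi' greedily, digraphs first:
  'a' -> vowel phoneme (phonemes so far: 1)
  'ph' -> digraph (1 consonant phoneme) (phonemes so far: 2)
  'i' -> vowel phoneme (phonemes so far: 3)
  'g' -> consonant phoneme (phonemes so far: 4)
  'i' -> vowel phoneme (phonemes so far: 5)
Total phonemes: 5

5


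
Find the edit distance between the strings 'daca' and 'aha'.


Building DP table for s1='daca' (len 4) and s2='aha' (len 3):
       a  h  a
    0  1  2  3
  d 1  1  2  3
  a 2  1  2  2
  c 3  2  2  3
  a 4  3  3  2
Edit distance = dp[4][3] = 2

2


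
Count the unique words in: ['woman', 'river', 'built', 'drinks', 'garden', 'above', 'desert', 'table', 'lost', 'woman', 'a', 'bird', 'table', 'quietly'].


Listing all tokens and tracking unique types:
  Token 1: 'woman' -> NEW (unique so far: 1)
  Token 2: 'river' -> NEW (unique so far: 2)
  Token 3: 'built' -> NEW (unique so far: 3)
  Token 4: 'drinks' -> NEW (unique so far: 4)
  Token 5: 'garden' -> NEW (unique so far: 5)
  Token 6: 'above' -> NEW (unique so far: 6)
  Token 7: 'desert' -> NEW (unique so far: 7)
  Token 8: 'table' -> NEW (unique so far: 8)
  Token 9: 'lost' -> NEW (unique so far: 9)
  Token 10: 'woman' -> duplicate (unique so far: 9)
  Token 11: 'a' -> NEW (unique so far: 10)
  Token 12: 'bird' -> NEW (unique so far: 11)
  Token 13: 'table' -> duplicate (unique so far: 11)
  Token 14: 'quietly' -> NEW (unique so far: 12)
Unique types: ('a', 'above', 'bird', 'built', 'desert', 'drinks', 'garden', 'lost', 'quietly', 'river', 'table', 'woman')
Vocabulary size: 12

12


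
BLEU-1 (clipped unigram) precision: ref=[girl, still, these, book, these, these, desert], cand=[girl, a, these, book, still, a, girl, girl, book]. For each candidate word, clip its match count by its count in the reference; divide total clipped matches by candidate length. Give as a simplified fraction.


Reference word counts: {'book': 1, 'desert': 1, 'girl': 1, 'still': 1, 'these': 3}
Checking each candidate word (with clipping):
  'girl' -> in reference (ref count 1, used 1/1) -> match (matches: 1)
  'a' -> not in reference -> no match (matches: 1)
  'these' -> in reference (ref count 3, used 1/3) -> match (matches: 2)
  'book' -> in reference (ref count 1, used 1/1) -> match (matches: 3)
  'still' -> in reference (ref count 1, used 1/1) -> match (matches: 4)
  'a' -> not in reference -> no match (matches: 4)
  'girl' -> ref count 1 already used up (1/1) -> clipped, no match (matches: 4)
  'girl' -> ref count 1 already used up (1/1) -> clipped, no match (matches: 4)
  'book' -> ref count 1 already used up (1/1) -> clipped, no match (matches: 4)
Clipped matches: 4, Candidate length: 9
Precision = 4/9

4/9


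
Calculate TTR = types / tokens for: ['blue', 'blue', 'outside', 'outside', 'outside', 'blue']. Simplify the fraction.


Tokens: 6
Unique types: ('blue', 'outside') = 2
TTR = 2/6
Simplify: divide both by 2 -> 1/3
TTR = 1/3

1/3


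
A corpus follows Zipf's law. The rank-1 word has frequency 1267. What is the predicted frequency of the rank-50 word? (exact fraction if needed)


Zipf's law: freq(rank) = f1 / rank
f1 = 1267, rank = 50
freq = 1267 / 50
GCD(1267, 50) = 1
Simplified: 1267/50

1267/50


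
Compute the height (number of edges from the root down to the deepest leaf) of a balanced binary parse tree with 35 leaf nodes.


In a balanced binary tree with n leaves the deepest leaf is ceil(log2(n)) edges below the root.
log2(35) = 5.1293
ceil(5.1293) = 6
height (edges) = 6

6


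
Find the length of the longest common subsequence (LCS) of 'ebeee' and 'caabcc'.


DP table for LCS of 'ebeee' and 'caabcc':
       c  a  a  b  c  c
    0  0  0  0  0  0  0
  e 0  0  0  0  0  0  0
  b 0  0  0  0  1  1  1
  e 0  0  0  0  1  1  1
  e 0  0  0  0  1  1  1
  e 0  0  0  0  1  1  1
LCS: 'b'
LCS length = 1

1


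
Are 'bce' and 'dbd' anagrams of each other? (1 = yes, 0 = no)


Sort characters of 'bce': 'bce'
Sort characters of 'dbd': 'bdd'
Sorted forms differ -> they are NOT anagrams
Result: 0

0


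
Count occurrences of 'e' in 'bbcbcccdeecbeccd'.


Scanning 'bbcbcccdeecbeccd' for 'e':
  Position 8: 'e' -> MATCH (count: 1)
  Position 9: 'e' -> MATCH (count: 2)
  Position 12: 'e' -> MATCH (count: 3)
Total occurrences of 'e': 3

3


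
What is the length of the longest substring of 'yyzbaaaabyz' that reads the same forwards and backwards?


Scanning 'yyzbaaaabyz' for palindromic substrings.
Substring at positions 3-8: 'baaaab'.
Check: reverse('baaaab') = 'baaaab' -> palindrome confirmed.
Neighbouring characters ('z' / 'y') break symmetry, so it cannot extend further.
No longer palindromic substring exists; longest length = 6

6


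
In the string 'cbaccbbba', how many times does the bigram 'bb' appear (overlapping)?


Scanning 'cbaccbbba' for bigram 'bb':
  Position 0: 'cb' -> no
  Position 1: 'ba' -> no
  Position 2: 'ac' -> no
  Position 3: 'cc' -> no
  Position 4: 'cb' -> no
  Position 5: 'bb' -> MATCH
  Position 6: 'bb' -> MATCH
  Position 7: 'ba' -> no
Total matches: 2

2


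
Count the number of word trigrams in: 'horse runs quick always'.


Word trigrams from [4] words:
  Trigram 1: (horse runs quick)
  Trigram 2: (runs quick always)
Total word trigrams: 4 - 2 = 2

2


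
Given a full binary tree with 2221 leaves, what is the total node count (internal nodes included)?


Leaf nodes (terminals): 2221
Internal nodes = n - 1 = 2221 - 1 = 2220
Total = leaves + internal = 2221 + 2220 = 4441

4441


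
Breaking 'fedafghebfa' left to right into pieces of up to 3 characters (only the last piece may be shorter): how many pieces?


'fedafghebfa' has 11 characters.
Chunking with max size 3:
  Chunk 1: 'fed' (positions 0-2)
  Chunk 2: 'afg' (positions 3-5)
  Chunk 3: 'heb' (positions 6-8)
  Chunk 4: 'fa' (positions 9-10)
Total chunks: ceil(11 / 3) = 4

4


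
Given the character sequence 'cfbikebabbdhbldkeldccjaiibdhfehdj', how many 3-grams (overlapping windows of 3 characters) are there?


String 'cfbikebabbdhbldkeldccjaiibdhfehdj' has length L = 33.
Number of overlapping n-grams = L - n + 1
Substituting: 33 - 3 + 1 = 31

31


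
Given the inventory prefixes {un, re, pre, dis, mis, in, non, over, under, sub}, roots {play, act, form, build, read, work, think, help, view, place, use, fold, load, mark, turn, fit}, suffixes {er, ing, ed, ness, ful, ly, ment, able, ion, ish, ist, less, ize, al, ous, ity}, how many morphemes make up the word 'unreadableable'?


Segmenting 'unreadableable' against the inventory:
  'un' -> prefix (morpheme 1)
  'read' -> root (morpheme 2)
  'able' -> suffix (morpheme 3)
  'able' -> suffix (morpheme 4)
Total morphemes: 4

4


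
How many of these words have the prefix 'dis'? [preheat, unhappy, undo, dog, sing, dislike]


Checking each word for prefix 'dis':
  'preheat' -> no (count: 0)
  'unhappy' -> no (count: 0)
  'undo' -> no (count: 0)
  'dog' -> no (count: 0)
  'sing' -> no (count: 0)
  'dislike' -> YES, starts with 'dis' (count: 1)
Total with prefix 'dis': 1

1


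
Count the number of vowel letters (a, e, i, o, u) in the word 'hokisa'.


Scanning each character of 'hokisa':
  Position 1: 'h' -> consonant (running count: 0)
  Position 2: 'o' -> vowel (running count: 1)
  Position 3: 'k' -> consonant (running count: 1)
  Position 4: 'i' -> vowel (running count: 2)
  Position 5: 's' -> consonant (running count: 2)
  Position 6: 'a' -> vowel (running count: 3)
Total vowels: 3

3


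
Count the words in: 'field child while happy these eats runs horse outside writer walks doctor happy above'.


Counting words by splitting on spaces:
  Word 1: 'field'
  Word 2: 'child'
  Word 3: 'while'
  Word 4: 'happy'
  Word 5: 'these'
  Word 6: 'eats'
  Word 7: 'runs'
  Word 8: 'horse'
  Word 9: 'outside'
  Word 10: 'writer'
  Word 11: 'walks'
  Word 12: 'doctor'
  Word 13: 'happy'
  Word 14: 'above'
Total words: 14

14


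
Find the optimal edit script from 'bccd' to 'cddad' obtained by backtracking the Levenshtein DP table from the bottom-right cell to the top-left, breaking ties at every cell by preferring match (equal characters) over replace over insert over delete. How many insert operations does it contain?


Edit distance = 4. Backtracking from cell (4, 5) with preference match > replace > insert > delete,
then listing the resulting alignment 'bccd' -> 'cddad' left to right:
  Step 1: insert 'c' [insertion #1]
  Step 2: replace b->d
  Step 3: replace c->d
  Step 4: replace c->a
  Step 5: keep 'd'
Total insertions: 1

1


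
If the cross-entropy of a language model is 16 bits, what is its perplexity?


Perplexity formula: PP = 2^H
H = 16
PP = 2^16
PP = 2^16 = 65536

65536


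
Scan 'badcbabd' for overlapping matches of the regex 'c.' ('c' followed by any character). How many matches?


Pattern: c. means 'c' followed by any character.
Scanning 'badcbabd' position-by-position:
  Pos 0: window 'ba' -> no
  Pos 1: window 'ad' -> no
  Pos 2: window 'dc' -> no
  Pos 3: window 'cb' -> MATCH
  Pos 4: window 'ba' -> no
  Pos 5: window 'ab' -> no
  Pos 6: window 'bd' -> no
  Pos 7: window 'd' -> no
Total matches: 1

1


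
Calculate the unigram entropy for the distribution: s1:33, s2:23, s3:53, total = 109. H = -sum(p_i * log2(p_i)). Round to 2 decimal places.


Computing entropy H = -sum(p_i * log2(p_i)):
  s1: p = 33/109 = 0.3028, -p*log2(p) = 0.5219
  s2: p = 23/109 = 0.2110, -p*log2(p) = 0.4736
  s3: p = 53/109 = 0.4862, -p*log2(p) = 0.5058
H = sum of terms = 1.5013
Rounded to 2 decimals: 1.50

1.50


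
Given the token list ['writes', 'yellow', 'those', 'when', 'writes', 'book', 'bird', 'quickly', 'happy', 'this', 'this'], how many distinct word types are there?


Listing all tokens and tracking unique types:
  Token 1: 'writes' -> NEW (unique so far: 1)
  Token 2: 'yellow' -> NEW (unique so far: 2)
  Token 3: 'those' -> NEW (unique so far: 3)
  Token 4: 'when' -> NEW (unique so far: 4)
  Token 5: 'writes' -> duplicate (unique so far: 4)
  Token 6: 'book' -> NEW (unique so far: 5)
  Token 7: 'bird' -> NEW (unique so far: 6)
  Token 8: 'quickly' -> NEW (unique so far: 7)
  Token 9: 'happy' -> NEW (unique so far: 8)
  Token 10: 'this' -> NEW (unique so far: 9)
  Token 11: 'this' -> duplicate (unique so far: 9)
Unique types: ('bird', 'book', 'happy', 'quickly', 'this', 'those', 'when', 'writes', 'yellow')
Vocabulary size: 9

9


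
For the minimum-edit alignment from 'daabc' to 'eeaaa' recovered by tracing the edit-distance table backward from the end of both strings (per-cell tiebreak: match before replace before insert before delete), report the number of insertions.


Edit distance = 4. Backtracking from cell (5, 5) with preference match > replace > insert > delete,
then listing the resulting alignment 'daabc' -> 'eeaaa' left to right:
  Step 1: replace d->e
  Step 2: replace a->e
  Step 3: keep 'a'
  Step 4: replace b->a
  Step 5: replace c->a
Total insertions: 0

0


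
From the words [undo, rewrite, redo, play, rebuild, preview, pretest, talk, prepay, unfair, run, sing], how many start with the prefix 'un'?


Checking each word for prefix 'un':
  'undo' -> YES, starts with 'un' (count: 1)
  'rewrite' -> no (count: 1)
  'redo' -> no (count: 1)
  'play' -> no (count: 1)
  'rebuild' -> no (count: 1)
  'preview' -> no (count: 1)
  'pretest' -> no (count: 1)
  'talk' -> no (count: 1)
  'prepay' -> no (count: 1)
  'unfair' -> YES, starts with 'un' (count: 2)
  'run' -> no (count: 2)
  'sing' -> no (count: 2)
Total with prefix 'un': 2

2


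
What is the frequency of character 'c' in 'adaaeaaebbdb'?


Scanning 'adaaeaaebbdb' for 'c':
  No matches found.
Total occurrences of 'c': 0

0


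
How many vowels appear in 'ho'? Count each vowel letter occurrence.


Scanning each character of 'ho':
  Position 1: 'h' -> consonant (running count: 0)
  Position 2: 'o' -> vowel (running count: 1)
Total vowels: 1

1


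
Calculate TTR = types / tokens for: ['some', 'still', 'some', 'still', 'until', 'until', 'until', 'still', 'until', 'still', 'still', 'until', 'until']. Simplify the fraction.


Tokens: 13
Unique types: ('some', 'still', 'until') = 3
TTR = 3/13
Already in lowest terms.

3/13


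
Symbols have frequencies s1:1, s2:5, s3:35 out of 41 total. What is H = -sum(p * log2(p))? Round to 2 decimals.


Computing entropy H = -sum(p_i * log2(p_i)):
  s1: p = 1/41 = 0.0244, -p*log2(p) = 0.1307
  s2: p = 5/41 = 0.1220, -p*log2(p) = 0.3702
  s3: p = 35/41 = 0.8537, -p*log2(p) = 0.1949
H = sum of terms = 0.6958
Rounded to 2 decimals: 0.70

0.70


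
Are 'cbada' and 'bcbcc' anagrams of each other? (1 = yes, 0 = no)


Sort characters of 'cbada': 'aabcd'
Sort characters of 'bcbcc': 'bbccc'
Sorted forms differ -> they are NOT anagrams
Result: 0

0


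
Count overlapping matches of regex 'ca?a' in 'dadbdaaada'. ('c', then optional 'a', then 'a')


Pattern: ca?a means 'c', then optional 'a', then 'a'.
Scanning 'dadbdaaada' position-by-position:
  Pos 0: window 'dad' -> no
  Pos 1: window 'adb' -> no
  Pos 2: window 'dbd' -> no
  Pos 3: window 'bda' -> no
  Pos 4: window 'daa' -> no
  Pos 5: window 'aaa' -> no
  Pos 6: window 'aad' -> no
  Pos 7: window 'ada' -> no
  Pos 8: window 'da' -> no
  Pos 9: window 'a' -> no
Total matches: 0

0


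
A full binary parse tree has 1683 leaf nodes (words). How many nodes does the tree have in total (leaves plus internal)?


Leaf nodes (terminals): 1683
Internal nodes = n - 1 = 1683 - 1 = 1682
Total = leaves + internal = 1683 + 1682 = 3365

3365


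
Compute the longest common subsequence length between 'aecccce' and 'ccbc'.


DP table for LCS of 'aecccce' and 'ccbc':
       c  c  b  c
    0  0  0  0  0
  a 0  0  0  0  0
  e 0  0  0  0  0
  c 0  1  1  1  1
  c 0  1  2  2  2
  c 0  1  2  2  3
  c 0  1  2  2  3
  e 0  1  2  2  3
LCS: 'ccc'
LCS length = 3

3


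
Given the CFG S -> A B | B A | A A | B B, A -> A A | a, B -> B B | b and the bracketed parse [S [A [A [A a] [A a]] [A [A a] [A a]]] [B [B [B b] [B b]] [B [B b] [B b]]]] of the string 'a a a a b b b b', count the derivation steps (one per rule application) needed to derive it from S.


Every bracketed nonterminal node [X ...] in the tree is produced by exactly one rule application.
Reading the tree off as a leftmost derivation:
  Step 1: S  =>  A B   (applied S -> A B)
  Step 2: A B  =>  A A B   (applied A -> A A)
  Step 3: A A B  =>  A A A B   (applied A -> A A)
  Step 4: A A A B  =>  a A A B   (applied A -> a)
  Step 5: a A A B  =>  a a A B   (applied A -> a)
  Step 6: a a A B  =>  a a A A B   (applied A -> A A)
  Step 7: a a A A B  =>  a a a A B   (applied A -> a)
  Step 8: a a a A B  =>  a a a a B   (applied A -> a)
  Step 9: a a a a B  =>  a a a a B B   (applied B -> B B)
  Step 10: a a a a B B  =>  a a a a B B B   (applied B -> B B)
  Step 11: a a a a B B B  =>  a a a a b B B   (applied B -> b)
  Step 12: a a a a b B B  =>  a a a a b b B   (applied B -> b)
  Step 13: a a a a b b B  =>  a a a a b b B B   (applied B -> B B)
  Step 14: a a a a b b B B  =>  a a a a b b b B   (applied B -> b)
  Step 15: a a a a b b b B  =>  a a a a b b b b   (applied B -> b)
Final yield: a a a a b b b b
Total rewrite steps: 15

15


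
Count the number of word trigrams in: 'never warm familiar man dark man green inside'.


Word trigrams from [8] words:
  Trigram 1: (never warm familiar)
  Trigram 2: (warm familiar man)
  Trigram 3: (familiar man dark)
  Trigram 4: (man dark man)
  Trigram 5: (dark man green)
  Trigram 6: (man green inside)
Total word trigrams: 8 - 2 = 6

6


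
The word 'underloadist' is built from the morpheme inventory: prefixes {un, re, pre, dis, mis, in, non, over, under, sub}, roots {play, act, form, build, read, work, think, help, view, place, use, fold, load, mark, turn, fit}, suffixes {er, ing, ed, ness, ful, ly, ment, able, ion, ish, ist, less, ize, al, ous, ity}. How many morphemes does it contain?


Segmenting 'underloadist' against the inventory:
  'under' -> prefix (morpheme 1)
  'load' -> root (morpheme 2)
  'ist' -> suffix (morpheme 3)
Total morphemes: 3

3


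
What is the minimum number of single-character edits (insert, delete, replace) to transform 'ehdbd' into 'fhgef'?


Building DP table for s1='ehdbd' (len 5) and s2='fhgef' (len 5):
       f  h  g  e  f
    0  1  2  3  4  5
  e 1  1  2  3  3  4
  h 2  2  1  2  3  4
  d 3  3  2  2  3  4
  b 4  4  3  3  3  4
  d 5  5  4  4  4  4
Edit distance = dp[5][5] = 4

4


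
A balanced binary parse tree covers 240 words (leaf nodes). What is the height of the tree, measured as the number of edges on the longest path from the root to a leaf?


In a balanced binary tree with n leaves the deepest leaf is ceil(log2(n)) edges below the root.
log2(240) = 7.9069
ceil(7.9069) = 8
height (edges) = 8

8


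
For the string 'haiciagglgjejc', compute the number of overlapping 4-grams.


String 'haiciagglgjejc' has length L = 14.
Number of overlapping n-grams = L - n + 1
Substituting: 14 - 4 + 1 = 11

11


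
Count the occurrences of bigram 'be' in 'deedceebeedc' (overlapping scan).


Scanning 'deedceebeedc' for bigram 'be':
  Position 0: 'de' -> no
  Position 1: 'ee' -> no
  Position 2: 'ed' -> no
  Position 3: 'dc' -> no
  Position 4: 'ce' -> no
  Position 5: 'ee' -> no
  Position 6: 'eb' -> no
  Position 7: 'be' -> MATCH
  Position 8: 'ee' -> no
  Position 9: 'ed' -> no
  Position 10: 'dc' -> no
Total matches: 1

1


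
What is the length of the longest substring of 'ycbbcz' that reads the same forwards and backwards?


Scanning 'ycbbcz' for palindromic substrings.
Substring at positions 1-4: 'cbbc'.
Check: reverse('cbbc') = 'cbbc' -> palindrome confirmed.
Neighbouring characters ('y' / 'z') break symmetry, so it cannot extend further.
No longer palindromic substring exists; longest length = 4

4


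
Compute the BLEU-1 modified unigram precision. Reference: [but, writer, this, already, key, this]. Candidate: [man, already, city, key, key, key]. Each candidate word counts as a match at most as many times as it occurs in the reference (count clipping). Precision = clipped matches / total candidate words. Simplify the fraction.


Reference word counts: {'already': 1, 'but': 1, 'key': 1, 'this': 2, 'writer': 1}
Checking each candidate word (with clipping):
  'man' -> not in reference -> no match (matches: 0)
  'already' -> in reference (ref count 1, used 1/1) -> match (matches: 1)
  'city' -> not in reference -> no match (matches: 1)
  'key' -> in reference (ref count 1, used 1/1) -> match (matches: 2)
  'key' -> ref count 1 already used up (1/1) -> clipped, no match (matches: 2)
  'key' -> ref count 1 already used up (1/1) -> clipped, no match (matches: 2)
Clipped matches: 2, Candidate length: 6
Precision = 2/6 = 1/3

1/3


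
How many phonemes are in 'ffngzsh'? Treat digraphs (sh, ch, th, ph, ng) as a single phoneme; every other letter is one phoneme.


Parsing 'ffngzsh' greedily, digraphs first:
  'f' -> consonant phoneme (phonemes so far: 1)
  'f' -> consonant phoneme (phonemes so far: 2)
  'ng' -> digraph (1 consonant phoneme) (phonemes so far: 3)
  'z' -> consonant phoneme (phonemes so far: 4)
  'sh' -> digraph (1 consonant phoneme) (phonemes so far: 5)
Total phonemes: 5

5


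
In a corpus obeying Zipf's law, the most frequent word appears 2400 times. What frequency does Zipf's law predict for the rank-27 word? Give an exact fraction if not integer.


Zipf's law: freq(rank) = f1 / rank
f1 = 2400, rank = 27
freq = 2400 / 27
GCD(2400, 27) = 3
Simplified: 800/9

800/9


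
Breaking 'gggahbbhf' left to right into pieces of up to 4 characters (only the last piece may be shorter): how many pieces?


'gggahbbhf' has 9 characters.
Chunking with max size 4:
  Chunk 1: 'ggga' (positions 0-3)
  Chunk 2: 'hbbh' (positions 4-7)
  Chunk 3: 'f' (positions 8-8)
Total chunks: ceil(9 / 4) = 3

3


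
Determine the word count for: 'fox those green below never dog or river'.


Counting words by splitting on spaces:
  Word 1: 'fox'
  Word 2: 'those'
  Word 3: 'green'
  Word 4: 'below'
  Word 5: 'never'
  Word 6: 'dog'
  Word 7: 'or'
  Word 8: 'river'
Total words: 8

8


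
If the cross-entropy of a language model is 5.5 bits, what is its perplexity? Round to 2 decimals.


Perplexity formula: PP = 2^H
H = 5.5
PP = 2^5.5
Decompose: 2^5.5 = 2^5 * 2^0.5 = 2^5 * sqrt(2)
2^5 = 32, sqrt(2) ~ 1.4142136
PP ~ 32 * 1.4142136 = 45.2548352
Rounded to 2 decimals: 45.25

45.25


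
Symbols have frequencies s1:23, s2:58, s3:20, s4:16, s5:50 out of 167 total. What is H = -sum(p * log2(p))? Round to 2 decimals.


Computing entropy H = -sum(p_i * log2(p_i)):
  s1: p = 23/167 = 0.1377, -p*log2(p) = 0.3939
  s2: p = 58/167 = 0.3473, -p*log2(p) = 0.5299
  s3: p = 20/167 = 0.1198, -p*log2(p) = 0.3667
  s4: p = 16/167 = 0.0958, -p*log2(p) = 0.3242
  s5: p = 50/167 = 0.2994, -p*log2(p) = 0.5209
H = sum of terms = 2.1356
Rounded to 2 decimals: 2.14

2.14


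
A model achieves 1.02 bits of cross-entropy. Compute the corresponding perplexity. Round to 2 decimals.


Perplexity formula: PP = 2^H
H = 1.02
PP = 2^1.02
Decompose: 2^1.02 = 2^1 * 2^0.02
2^1 = 2, 2^0.02 ~ 1.0139595
PP ~ 2 * 1.0139595 = 2.0279190
Rounded to 2 decimals: 2.03

2.03


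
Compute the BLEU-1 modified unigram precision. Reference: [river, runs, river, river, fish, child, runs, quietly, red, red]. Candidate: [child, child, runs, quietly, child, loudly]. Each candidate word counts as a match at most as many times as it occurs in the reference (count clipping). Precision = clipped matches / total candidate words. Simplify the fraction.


Reference word counts: {'child': 1, 'fish': 1, 'quietly': 1, 'red': 2, 'river': 3, 'runs': 2}
Checking each candidate word (with clipping):
  'child' -> in reference (ref count 1, used 1/1) -> match (matches: 1)
  'child' -> ref count 1 already used up (1/1) -> clipped, no match (matches: 1)
  'runs' -> in reference (ref count 2, used 1/2) -> match (matches: 2)
  'quietly' -> in reference (ref count 1, used 1/1) -> match (matches: 3)
  'child' -> ref count 1 already used up (1/1) -> clipped, no match (matches: 3)
  'loudly' -> not in reference -> no match (matches: 3)
Clipped matches: 3, Candidate length: 6
Precision = 3/6 = 1/2

1/2


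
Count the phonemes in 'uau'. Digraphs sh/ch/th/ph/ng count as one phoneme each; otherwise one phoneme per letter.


Parsing 'uau' greedily, digraphs first:
  'u' -> vowel phoneme (phonemes so far: 1)
  'a' -> vowel phoneme (phonemes so far: 2)
  'u' -> vowel phoneme (phonemes so far: 3)
Total phonemes: 3

3


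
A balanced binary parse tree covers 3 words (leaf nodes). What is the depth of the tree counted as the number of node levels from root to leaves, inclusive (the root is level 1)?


In a balanced binary tree with n leaves the deepest leaf is ceil(log2(n)) edges below the root,
so counting node levels inclusive of root and leaves gives ceil(log2(n)) + 1 levels.
log2(3) = 1.5850
ceil(1.5850) = 2
levels = 2 + 1 = 3

3


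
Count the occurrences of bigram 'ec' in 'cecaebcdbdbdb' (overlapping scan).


Scanning 'cecaebcdbdbdb' for bigram 'ec':
  Position 0: 'ce' -> no
  Position 1: 'ec' -> MATCH
  Position 2: 'ca' -> no
  Position 3: 'ae' -> no
  Position 4: 'eb' -> no
  Position 5: 'bc' -> no
  Position 6: 'cd' -> no
  Position 7: 'db' -> no
  Position 8: 'bd' -> no
  Position 9: 'db' -> no
  Position 10: 'bd' -> no
  Position 11: 'db' -> no
Total matches: 1

1


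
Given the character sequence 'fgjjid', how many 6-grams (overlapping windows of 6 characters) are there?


String 'fgjjid' has length L = 6.
Number of overlapping n-grams = L - n + 1
Substituting: 6 - 6 + 1 = 1

1


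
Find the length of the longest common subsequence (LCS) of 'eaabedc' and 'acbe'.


DP table for LCS of 'eaabedc' and 'acbe':
       a  c  b  e
    0  0  0  0  0
  e 0  0  0  0  1
  a 0  1  1  1  1
  a 0  1  1  1  1
  b 0  1  1  2  2
  e 0  1  1  2  3
  d 0  1  1  2  3
  c 0  1  2  2  3
LCS: 'abe'
LCS length = 3

3


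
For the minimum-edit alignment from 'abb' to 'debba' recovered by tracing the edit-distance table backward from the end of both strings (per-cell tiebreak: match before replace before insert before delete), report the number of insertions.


Edit distance = 3. Backtracking from cell (3, 5) with preference match > replace > insert > delete,
then listing the resulting alignment 'abb' -> 'debba' left to right:
  Step 1: insert 'd' [insertion #1]
  Step 2: replace a->e
  Step 3: keep 'b'
  Step 4: keep 'b'
  Step 5: insert 'a' [insertion #2]
Total insertions: 2

2


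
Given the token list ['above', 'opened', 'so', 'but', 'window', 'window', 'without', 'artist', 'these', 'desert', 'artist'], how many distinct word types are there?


Listing all tokens and tracking unique types:
  Token 1: 'above' -> NEW (unique so far: 1)
  Token 2: 'opened' -> NEW (unique so far: 2)
  Token 3: 'so' -> NEW (unique so far: 3)
  Token 4: 'but' -> NEW (unique so far: 4)
  Token 5: 'window' -> NEW (unique so far: 5)
  Token 6: 'window' -> duplicate (unique so far: 5)
  Token 7: 'without' -> NEW (unique so far: 6)
  Token 8: 'artist' -> NEW (unique so far: 7)
  Token 9: 'these' -> NEW (unique so far: 8)
  Token 10: 'desert' -> NEW (unique so far: 9)
  Token 11: 'artist' -> duplicate (unique so far: 9)
Unique types: ('above', 'artist', 'but', 'desert', 'opened', 'so', 'these', 'window', 'without')
Vocabulary size: 9

9


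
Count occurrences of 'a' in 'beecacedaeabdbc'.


Scanning 'beecacedaeabdbc' for 'a':
  Position 4: 'a' -> MATCH (count: 1)
  Position 8: 'a' -> MATCH (count: 2)
  Position 10: 'a' -> MATCH (count: 3)
Total occurrences of 'a': 3

3


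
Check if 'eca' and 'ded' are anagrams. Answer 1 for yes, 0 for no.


Sort characters of 'eca': 'ace'
Sort characters of 'ded': 'dde'
Sorted forms differ -> they are NOT anagrams
Result: 0

0


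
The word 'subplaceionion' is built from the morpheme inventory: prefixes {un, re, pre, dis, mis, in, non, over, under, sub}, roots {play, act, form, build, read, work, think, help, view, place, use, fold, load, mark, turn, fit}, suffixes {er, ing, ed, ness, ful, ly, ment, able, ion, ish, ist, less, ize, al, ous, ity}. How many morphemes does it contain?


Segmenting 'subplaceionion' against the inventory:
  'sub' -> prefix (morpheme 1)
  'place' -> root (morpheme 2)
  'ion' -> suffix (morpheme 3)
  'ion' -> suffix (morpheme 4)
Total morphemes: 4

4


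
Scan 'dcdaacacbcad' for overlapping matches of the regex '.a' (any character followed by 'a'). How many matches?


Pattern: .a means any character followed by 'a'.
Scanning 'dcdaacacbcad' position-by-position:
  Pos 0: window 'dc' -> no
  Pos 1: window 'cd' -> no
  Pos 2: window 'da' -> MATCH
  Pos 3: window 'aa' -> MATCH
  Pos 4: window 'ac' -> no
  Pos 5: window 'ca' -> MATCH
  Pos 6: window 'ac' -> no
  Pos 7: window 'cb' -> no
  Pos 8: window 'bc' -> no
  Pos 9: window 'ca' -> MATCH
  Pos 10: window 'ad' -> no
  Pos 11: window 'd' -> no
Total matches: 4

4


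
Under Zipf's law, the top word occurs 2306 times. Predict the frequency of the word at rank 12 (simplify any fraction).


Zipf's law: freq(rank) = f1 / rank
f1 = 2306, rank = 12
freq = 2306 / 12
GCD(2306, 12) = 2
Simplified: 1153/6

1153/6


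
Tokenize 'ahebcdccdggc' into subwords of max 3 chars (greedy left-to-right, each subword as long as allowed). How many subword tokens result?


'ahebcdccdggc' has 12 characters.
Chunking with max size 3:
  Chunk 1: 'ahe' (positions 0-2)
  Chunk 2: 'bcd' (positions 3-5)
  Chunk 3: 'ccd' (positions 6-8)
  Chunk 4: 'ggc' (positions 9-11)
Total chunks: ceil(12 / 3) = 4

4


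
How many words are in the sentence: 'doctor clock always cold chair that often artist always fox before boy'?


Counting words by splitting on spaces:
  Word 1: 'doctor'
  Word 2: 'clock'
  Word 3: 'always'
  Word 4: 'cold'
  Word 5: 'chair'
  Word 6: 'that'
  Word 7: 'often'
  Word 8: 'artist'
  Word 9: 'always'
  Word 10: 'fox'
  Word 11: 'before'
  Word 12: 'boy'
Total words: 12

12


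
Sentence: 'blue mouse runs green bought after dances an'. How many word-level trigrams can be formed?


Word trigrams from [8] words:
  Trigram 1: (blue mouse runs)
  Trigram 2: (mouse runs green)
  Trigram 3: (runs green bought)
  Trigram 4: (green bought after)
  Trigram 5: (bought after dances)
  Trigram 6: (after dances an)
Total word trigrams: 8 - 2 = 6

6


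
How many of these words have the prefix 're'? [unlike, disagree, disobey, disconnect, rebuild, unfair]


Checking each word for prefix 're':
  'unlike' -> no (count: 0)
  'disagree' -> no (count: 0)
  'disobey' -> no (count: 0)
  'disconnect' -> no (count: 0)
  'rebuild' -> YES, starts with 're' (count: 1)
  'unfair' -> no (count: 1)
Total with prefix 're': 1

1


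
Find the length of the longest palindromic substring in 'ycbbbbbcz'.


Scanning 'ycbbbbbcz' for palindromic substrings.
Substring at positions 1-7: 'cbbbbbc'.
Check: reverse('cbbbbbc') = 'cbbbbbc' -> palindrome confirmed.
Neighbouring characters ('y' / 'z') break symmetry, so it cannot extend further.
No longer palindromic substring exists; longest length = 7

7


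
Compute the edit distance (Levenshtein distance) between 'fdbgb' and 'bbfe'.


Building DP table for s1='fdbgb' (len 5) and s2='bbfe' (len 4):
       b  b  f  e
    0  1  2  3  4
  f 1  1  2  2  3
  d 2  2  2  3  3
  b 3  2  2  3  4
  g 4  3  3  3  4
  b 5  4  3  4  4
Edit distance = dp[5][4] = 4

4


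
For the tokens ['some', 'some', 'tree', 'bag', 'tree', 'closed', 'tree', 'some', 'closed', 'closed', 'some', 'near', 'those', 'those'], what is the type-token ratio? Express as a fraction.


Tokens: 14
Unique types: ('bag', 'closed', 'near', 'some', 'those', 'tree') = 6
TTR = 6/14
Simplify: divide both by 2 -> 3/7
TTR = 3/7

3/7


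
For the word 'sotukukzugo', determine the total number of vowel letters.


Scanning each character of 'sotukukzugo':
  Position 1: 's' -> consonant (running count: 0)
  Position 2: 'o' -> vowel (running count: 1)
  Position 3: 't' -> consonant (running count: 1)
  Position 4: 'u' -> vowel (running count: 2)
  Position 5: 'k' -> consonant (running count: 2)
  Position 6: 'u' -> vowel (running count: 3)
  Position 7: 'k' -> consonant (running count: 3)
  Position 8: 'z' -> consonant (running count: 3)
  Position 9: 'u' -> vowel (running count: 4)
  Position 10: 'g' -> consonant (running count: 4)
  Position 11: 'o' -> vowel (running count: 5)
Total vowels: 5

5


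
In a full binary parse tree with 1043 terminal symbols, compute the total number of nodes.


Leaf nodes (terminals): 1043
Internal nodes = n - 1 = 1043 - 1 = 1042
Total = leaves + internal = 1043 + 1042 = 2085

2085


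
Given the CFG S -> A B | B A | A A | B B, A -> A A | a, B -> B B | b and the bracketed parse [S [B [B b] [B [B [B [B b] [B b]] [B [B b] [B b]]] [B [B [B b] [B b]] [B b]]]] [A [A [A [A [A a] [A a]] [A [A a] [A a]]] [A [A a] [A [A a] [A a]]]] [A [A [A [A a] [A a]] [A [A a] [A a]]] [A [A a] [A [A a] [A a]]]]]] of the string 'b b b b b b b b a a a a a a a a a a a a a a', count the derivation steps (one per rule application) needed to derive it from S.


Every bracketed nonterminal node [X ...] in the tree is produced by exactly one rule application.
Reading the tree off as a leftmost derivation:
  Step 1: S  =>  B A   (applied S -> B A)
  Step 2: B A  =>  B B A   (applied B -> B B)
  Step 3: B B A  =>  b B A   (applied B -> b)
  Step 4: b B A  =>  b B B A   (applied B -> B B)
  Step 5: b B B A  =>  b B B B A   (applied B -> B B)
  Step 6: b B B B A  =>  b B B B B A   (applied B -> B B)
  Step 7: b B B B B A  =>  b b B B B A   (applied B -> b)
  Step 8: b b B B B A  =>  b b b B B A   (applied B -> b)
  Step 9: b b b B B A  =>  b b b B B B A   (applied B -> B B)
  Step 10: b b b B B B A  =>  b b b b B B A   (applied B -> b)
  Step 11: b b b b B B A  =>  b b b b b B A   (applied B -> b)
  Step 12: b b b b b B A  =>  b b b b b B B A   (applied B -> B B)
  Step 13: b b b b b B B A  =>  b b b b b B B B A   (applied B -> B B)
  Step 14: b b b b b B B B A  =>  b b b b b b B B A   (applied B -> b)
  Step 15: b b b b b b B B A  =>  b b b b b b b B A   (applied B -> b)
  Step 16: b b b b b b b B A  =>  b b b b b b b b A   (applied B -> b)
  Step 17: b b b b b b b b A  =>  b b b b b b b b A A   (applied A -> A A)
  Step 18: b b b b b b b b A A  =>  b b b b b b b b A A A   (applied A -> A A)
  Step 19: b b b b b b b b A A A  =>  b b b b b b b b A A A A   (applied A -> A A)
  Step 20: b b b b b b b b A A A A  =>  b b b b b b b b A A A A A   (applied A -> A A)
  Step 21: b b b b b b b b A A A A A  =>  b b b b b b b b a A A A A   (applied A -> a)
  Step 22: b b b b b b b b a A A A A  =>  b b b b b b b b a a A A A   (applied A -> a)
  Step 23: b b b b b b b b a a A A A  =>  b b b b b b b b a a A A A A   (applied A -> A A)
  Step 24: b b b b b b b b a a A A A A  =>  b b b b b b b b a a a A A A   (applied A -> a)
  Step 25: b b b b b b b b a a a A A A  =>  b b b b b b b b a a a a A A   (applied A -> a)
  Step 26: b b b b b b b b a a a a A A  =>  b b b b b b b b a a a a A A A   (applied A -> A A)
  Step 27: b b b b b b b b a a a a A A A  =>  b b b b b b b b a a a a a A A   (applied A -> a)
  Step 28: b b b b b b b b a a a a a A A  =>  b b b b b b b b a a a a a A A A   (applied A -> A A)
  Step 29: b b b b b b b b a a a a a A A A  =>  b b b b b b b b a a a a a a A A   (applied A -> a)
  Step 30: b b b b b b b b a a a a a a A A  =>  b b b b b b b b a a a a a a a A   (applied A -> a)
  Step 31: b b b b b b b b a a a a a a a A  =>  b b b b b b b b a a a a a a a A A   (applied A -> A A)
  Step 32: b b b b b b b b a a a a a a a A A  =>  b b b b b b b b a a a a a a a A A A   (applied A -> A A)
  Step 33: b b b b b b b b a a a a a a a A A A  =>  b b b b b b b b a a a a a a a A A A A   (applied A -> A A)
  Step 34: b b b b b b b b a a a a a a a A A A A  =>  b b b b b b b b a a a a a a a a A A A   (applied A -> a)
  Step 35: b b b b b b b b a a a a a a a a A A A  =>  b b b b b b b b a a a a a a a a a A A   (applied A -> a)
  Step 36: b b b b b b b b a a a a a a a a a A A  =>  b b b b b b b b a a a a a a a a a A A A   (applied A -> A A)
  Step 37: b b b b b b b b a a a a a a a a a A A A  =>  b b b b b b b b a a a a a a a a a a A A   (applied A -> a)
  Step 38: b b b b b b b b a a a a a a a a a a A A  =>  b b b b b b b b a a a a a a a a a a a A   (applied A -> a)
  Step 39: b b b b b b b b a a a a a a a a a a a A  =>  b b b b b b b b a a a a a a a a a a a A A   (applied A -> A A)
  Step 40: b b b b b b b b a a a a a a a a a a a A A  =>  b b b b b b b b a a a a a a a a a a a a A   (applied A -> a)
  Step 41: b b b b b b b b a a a a a a a a a a a a A  =>  b b b b b b b b a a a a a a a a a a a a A A   (applied A -> A A)
  Step 42: b b b b b b b b a a a a a a a a a a a a A A  =>  b b b b b b b b a a a a a a a a a a a a a A   (applied A -> a)
  Step 43: b b b b b b b b a a a a a a a a a a a a a A  =>  b b b b b b b b a a a a a a a a a a a a a a   (applied A -> a)
Final yield: b b b b b b b b a a a a a a a a a a a a a a
Total rewrite steps: 43

43
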